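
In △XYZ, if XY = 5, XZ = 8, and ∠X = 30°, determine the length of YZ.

By the law of cosines: YZ^2 = XY^2 + XZ^2 - 2*XY*XZ*cos(X)
YZ^2 = 5^2 + 8^2 - 2*5*8*cos(30°)
YZ^2 = 25 + 64 - 80*(sqrt(3)/2)
YZ^2 = 89 - 40*sqrt(3)
YZ = sqrt(89 - 40*sqrt(3))

sqrt(89 - 40*sqrt(3))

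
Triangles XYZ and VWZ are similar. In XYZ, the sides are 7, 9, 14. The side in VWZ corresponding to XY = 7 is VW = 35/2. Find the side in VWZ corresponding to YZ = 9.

Similar triangles have proportional sides. Setting up the proportion:
VW / XY = WZ / YZ
35/2 / 7 = WZ / 9
WZ = 9 * 35/2 / 7 = 45/2.

45/2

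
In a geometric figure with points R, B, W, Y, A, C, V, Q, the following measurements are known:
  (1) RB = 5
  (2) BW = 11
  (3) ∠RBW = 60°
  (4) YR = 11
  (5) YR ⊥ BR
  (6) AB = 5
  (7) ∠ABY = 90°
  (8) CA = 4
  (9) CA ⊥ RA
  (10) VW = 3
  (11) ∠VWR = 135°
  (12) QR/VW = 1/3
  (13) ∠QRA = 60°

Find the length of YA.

Step 1: By the law of cosines on triangle BRY: BY² = 5² + 11² − 2·5·11·cos(90°) = 146, so BY = √146.
Step 2: By the law of cosines on triangle YBA: YA² = √146² + 5² − 2·√146·5·cos(90°) = 171, so YA = 3·√19.

Therefore, the length of YA = 3·√19.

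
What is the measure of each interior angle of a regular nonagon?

Each interior angle of a regular n-gon is (n - 2) * 180 / n.
For n = 9: (9 - 2) * 180 / 9 = 1260/9 = 140 degrees.

140 degrees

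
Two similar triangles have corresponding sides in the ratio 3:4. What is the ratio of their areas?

Area ratio = (side ratio)^2 = (3/4)^2 = 9:16.

9:16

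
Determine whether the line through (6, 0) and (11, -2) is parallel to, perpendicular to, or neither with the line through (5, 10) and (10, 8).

Slope of line 1: m1 = (-2 - 0)/(11 - 6) = -2/5 = -2/5
Slope of line 2: m2 = (8 - 10)/(10 - 5) = -2/5 = -2/5
m1 = m2, so the lines are parallel.

Parallel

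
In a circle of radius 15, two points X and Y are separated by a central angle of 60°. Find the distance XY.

Chord = 2(15) sin(30°) = 15

15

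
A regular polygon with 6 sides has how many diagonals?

The number of diagonals in an n-gon is n(n - 3)/2.
For n = 6: 6(6 - 3)/2 = 6 × 3 / 2 = 9.

9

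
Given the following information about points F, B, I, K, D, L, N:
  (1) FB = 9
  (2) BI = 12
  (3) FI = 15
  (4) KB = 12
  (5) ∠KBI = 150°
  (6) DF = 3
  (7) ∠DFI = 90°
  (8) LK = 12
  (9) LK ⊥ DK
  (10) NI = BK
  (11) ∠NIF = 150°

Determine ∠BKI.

Step 1: By the law of cosines on triangle KBI: KI² = 12² + 12² − 2·12·12·cos(150°) = 537.42, so KI ≈ 23.18.
Step 2: By the inverse law of cosines on triangle BKI: cos(∠BKI) = (12² + 23.18² − 12²) / (2·12·23.18) = 537.42/556.37 = 0.9659, so ∠BKI = 15°.

Therefore, the measure of angle ∠BKI = 15°.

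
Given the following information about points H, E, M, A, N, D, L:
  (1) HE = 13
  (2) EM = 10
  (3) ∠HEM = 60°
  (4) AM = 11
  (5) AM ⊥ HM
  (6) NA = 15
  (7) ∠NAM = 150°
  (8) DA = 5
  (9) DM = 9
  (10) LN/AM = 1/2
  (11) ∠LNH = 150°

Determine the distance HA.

Step 1: By the law of cosines on triangle HEM: HM² = 13² + 10² − 2·13·10·cos(60°) = 139, so HM = √139.
Step 2: By the law of cosines on triangle HMA: HA² = √139² + 11² − 2·√139·11·cos(90°) = 260, so HA = 2·√65.

Therefore, the length of HA = 2·√65.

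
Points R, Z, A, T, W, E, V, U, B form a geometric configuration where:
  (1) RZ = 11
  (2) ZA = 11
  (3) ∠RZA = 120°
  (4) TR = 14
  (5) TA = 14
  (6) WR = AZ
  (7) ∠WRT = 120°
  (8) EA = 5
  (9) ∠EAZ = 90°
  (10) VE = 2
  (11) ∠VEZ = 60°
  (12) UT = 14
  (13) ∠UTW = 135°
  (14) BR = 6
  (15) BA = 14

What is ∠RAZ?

Step 1: By the law of cosines on triangle AZR: AR² = 11² + 11² − 2·11·11·cos(120°) = 363, so AR = 11·√3.
Step 2: By the inverse law of cosines on triangle RAZ: cos(∠RAZ) = ((11·√3)² + 11² − 11²) / (2·11·√3·11) = 363/419.16 = 0.866, so ∠RAZ = 30°.

Therefore, the measure of angle ∠RAZ = 30°.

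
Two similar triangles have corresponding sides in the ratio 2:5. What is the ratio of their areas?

The ratio of areas of similar triangles equals the square of the side ratio.
Side ratio = 2:5
Area ratio = (2/5)^2 = 4/25 = 4:25

4:25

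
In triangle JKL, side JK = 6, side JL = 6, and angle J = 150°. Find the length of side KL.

When two sides and the included angle are known, the law of cosines gives the third side.
c^2 = a^2 + b^2 - 2ab cos(C) generalizes the Pythagorean theorem to non-right triangles.
Here: KL^2 = 36 + 36 - 72*(-sqrt(3)/2) = 36*sqrt(3) + 72
KL = 6*sqrt(sqrt(3) + 2)

6*sqrt(sqrt(3) + 2)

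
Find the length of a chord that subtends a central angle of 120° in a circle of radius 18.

Chord = 2(18) sin(60°) = 18*sqrt(3)

18*sqrt(3)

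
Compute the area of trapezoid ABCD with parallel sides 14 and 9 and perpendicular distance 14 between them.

Area = (14 + 9) * 14 / 2 = 322 / 2 = 161

161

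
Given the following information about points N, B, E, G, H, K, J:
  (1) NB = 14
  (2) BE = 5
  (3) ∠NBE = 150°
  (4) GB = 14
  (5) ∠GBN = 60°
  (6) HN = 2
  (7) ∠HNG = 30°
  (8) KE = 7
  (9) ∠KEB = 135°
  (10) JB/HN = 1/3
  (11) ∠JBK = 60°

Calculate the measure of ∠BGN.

Step 1: By the law of cosines on triangle GBN: GN² = 14² + 14² − 2·14·14·cos(60°) = 196, so GN = 14.
Step 2: By the inverse law of cosines on triangle BGN: cos(∠BGN) = (14² + 14² − 14²) / (2·14·14) = 196/392 = 0.5, so ∠BGN = 60°.

Therefore, the measure of angle ∠BGN = 60°.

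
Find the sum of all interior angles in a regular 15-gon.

The sum of interior angles of an n-sided polygon is (n - 2) * 180.
For n = 15: (15 - 2) * 180 = 13 * 180 = 2340 degrees.

2340 degrees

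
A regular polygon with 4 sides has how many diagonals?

Each of the 4 vertices connects to 1 non-adjacent vertices via diagonals.
Total connections = 4 × 1 = 4, but each diagonal is counted twice.
Number of diagonals = 4 / 2 = 2.

2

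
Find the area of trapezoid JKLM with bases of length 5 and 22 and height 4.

Area of a trapezoid = (base1 + base2) * height / 2
Area = (5 + 22) * 4 / 2
Area = 27 * 4 / 2
Area = 108 / 2
Area = 54

54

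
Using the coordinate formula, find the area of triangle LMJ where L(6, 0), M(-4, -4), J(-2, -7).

Using the Shoelace formula for a triangle:
Area = (1/2)|x0(y1 - y2) + x1(y2 - y0) + x2(y0 - y1)|
Area = (1/2)|6(-4 - -7) + -4(-7 - 0) + -2(0 - -4)|
Area = (1/2)|18 + 28 + -8|
Area = (1/2)|38|
Area = (1/2)(38)
Area = 19

19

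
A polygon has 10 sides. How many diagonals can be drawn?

Total line segments between 10 vertices = C(10,2) = 45.
Subtract the 10 sides: 45 - 10 = 35 diagonals.

35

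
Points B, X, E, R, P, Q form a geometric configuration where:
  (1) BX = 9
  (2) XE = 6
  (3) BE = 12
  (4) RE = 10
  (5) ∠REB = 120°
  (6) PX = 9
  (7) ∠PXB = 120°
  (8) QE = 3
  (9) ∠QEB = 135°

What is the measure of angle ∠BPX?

Step 1: By the law of cosines on triangle PXB: PB² = 9² + 9² − 2·9·9·cos(120°) = 243, so PB = 9·√3.
Step 2: By the inverse law of cosines on triangle BPX: cos(∠BPX) = ((9·√3)² + 9² − 9²) / (2·9·√3·9) = 243/280.59 = 0.866, so ∠BPX = 30°.

Therefore, the measure of angle ∠BPX = 30°.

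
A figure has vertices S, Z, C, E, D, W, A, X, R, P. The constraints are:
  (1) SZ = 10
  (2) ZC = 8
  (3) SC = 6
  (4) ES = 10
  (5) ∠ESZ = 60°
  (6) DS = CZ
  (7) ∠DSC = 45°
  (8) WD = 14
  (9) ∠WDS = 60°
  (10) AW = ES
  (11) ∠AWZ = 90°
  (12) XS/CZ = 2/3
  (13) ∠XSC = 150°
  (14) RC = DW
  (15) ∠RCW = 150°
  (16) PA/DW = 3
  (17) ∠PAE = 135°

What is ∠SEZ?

Step 1: By the law of cosines on triangle ESZ: EZ² = 10² + 10² − 2·10·10·cos(60°) = 100, so EZ = 10.
Step 2: By the inverse law of cosines on triangle SEZ: cos(∠SEZ) = (10² + 10² − 10²) / (2·10·10) = 100/200 = 0.5, so ∠SEZ = 60°.

Therefore, the measure of angle ∠SEZ = 60°.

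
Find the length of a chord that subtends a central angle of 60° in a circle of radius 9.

Chord length = 2r sin(θ/2)
= 2 × 9 × sin(60°/2)
= 2 × 9 × sin(30°)
= 9

9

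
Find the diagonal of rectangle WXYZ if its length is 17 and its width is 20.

Using the Pythagorean theorem:
d² = 17² + 20² = 289 + 400 = 689
d = sqrt(689)

sqrt(689)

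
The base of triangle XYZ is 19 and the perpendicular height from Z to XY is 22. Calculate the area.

A triangle's area is half the area of a rectangle with the same base and height.
Area = (1/2) * 19 * 22 = 209.

209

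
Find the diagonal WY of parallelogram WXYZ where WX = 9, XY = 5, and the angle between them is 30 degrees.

Using the law of cosines:
d^2 = 9^2 + 5^2 - 2(9)(5)cos(30 degrees)
d^2 = 81 + 25 - 90*sqrt(3)/2
d^2 = 106 - 45*sqrt(3)
d = sqrt(106 - 45*sqrt(3))

sqrt(106 - 45*sqrt(3))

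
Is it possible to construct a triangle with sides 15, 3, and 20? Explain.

No.
The triangle inequality is violated: 15 + 3 = 18 ≤ 20.
These lengths cannot form a triangle.

No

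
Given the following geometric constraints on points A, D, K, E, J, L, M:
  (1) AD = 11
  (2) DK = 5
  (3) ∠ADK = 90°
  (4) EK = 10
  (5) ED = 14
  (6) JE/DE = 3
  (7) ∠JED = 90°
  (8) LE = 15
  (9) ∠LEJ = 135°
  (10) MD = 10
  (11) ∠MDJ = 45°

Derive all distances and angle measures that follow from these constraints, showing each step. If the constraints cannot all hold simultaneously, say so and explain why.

The constraints are consistent.

From the given relations:
  JE = 3·DE = 3·14 = 42

Step 1: From AD = 11, DK = 5, and ∠ADK = 90°, by the law of cosines:
  AK² = AD² + DK² - 2·AD·DK·cos(90°) = 121 + 25 - 0 = 146
  AK = √146

Step 2: From DE = 14, EJ = 42, and ∠DEJ = 90°, by the law of cosines:
  DJ² = DE² + EJ² - 2·DE·EJ·cos(90°) = 196 + 1764 - 0 = 1960
  DJ = 14·√10

Step 3: From JE = 42, EL = 15, and ∠JEL = 135°, by the law of cosines:
  JL² = JE² + EL² - 2·JE·EL·cos(135°) = 1764 + 225 + 891 = 2880
  JL ≈ 53.67

Step 4: From DE = 14, DK = 5, EK = 10, by the inverse law of cosines:
  cos(∠EDK) = (DE² + DK² - EK²) / (2·DE·DK)
  ∠EDK = 30.2°

Step 5: From KD = 5, KE = 10, DE = 14, by the inverse law of cosines:
  cos(∠DKE) = (KD² + KE² - DE²) / (2·KD·KE)
  ∠DKE = 135.23°

Step 6: From ED = 14, EK = 10, DK = 5, by the inverse law of cosines:
  cos(∠DEK) = (ED² + EK² - DK²) / (2·ED·EK)
  ∠DEK = 14.57°

Step 7: From JD = 14·√10, DM = 10, and ∠JDM = 45°, by the law of cosines:
  JM² = JD² + DM² - 2·JD·DM·cos(45°) = 1960 + 100 - 626.1 = 1434
  JM ≈ 37.87

Step 8: From AD = 11, AK = √146, DK = 5, by the inverse law of cosines:
  cos(∠DAK) = (AD² + AK² - DK²) / (2·AD·AK)
  ∠DAK = 24.44°

Step 9: From DE = 14, DJ = 14·√10, EJ = 42, by the inverse law of cosines:
  cos(∠EDJ) = (DE² + DJ² - EJ²) / (2·DE·DJ)
  ∠EDJ = 71.57°

Step 10: From KA = √146, KD = 5, AD = 11, by the inverse law of cosines:
  cos(∠AKD) = (KA² + KD² - AD²) / (2·KA·KD)
  ∠AKD = 65.56°

Step 11: From JD = 14·√10, JE = 42, DE = 14, by the inverse law of cosines:
  cos(∠DJE) = (JD² + JE² - DE²) / (2·JD·JE)
  ∠DJE = 18.43°

Step 12: From JE = 42, JL = 53.67, EL = 15, by the inverse law of cosines:
  cos(∠EJL) = (JE² + JL² - EL²) / (2·JE·JL)
  ∠EJL = 11.4°

Step 13: From LE = 15, LJ = 53.67, EJ = 42, by the inverse law of cosines:
  cos(∠ELJ) = (LE² + LJ² - EJ²) / (2·LE·LJ)
  ∠ELJ = 33.6°

Step 14: From JD = 14·√10, JM = 37.87, DM = 10, by the inverse law of cosines:
  cos(∠DJM) = (JD² + JM² - DM²) / (2·JD·JM)
  ∠DJM = 10.76°

Step 15: From MD = 10, MJ = 37.87, DJ = 14·√10, by the inverse law of cosines:
  cos(∠DMJ) = (MD² + MJ² - DJ²) / (2·MD·MJ)
  ∠DMJ = 124.24°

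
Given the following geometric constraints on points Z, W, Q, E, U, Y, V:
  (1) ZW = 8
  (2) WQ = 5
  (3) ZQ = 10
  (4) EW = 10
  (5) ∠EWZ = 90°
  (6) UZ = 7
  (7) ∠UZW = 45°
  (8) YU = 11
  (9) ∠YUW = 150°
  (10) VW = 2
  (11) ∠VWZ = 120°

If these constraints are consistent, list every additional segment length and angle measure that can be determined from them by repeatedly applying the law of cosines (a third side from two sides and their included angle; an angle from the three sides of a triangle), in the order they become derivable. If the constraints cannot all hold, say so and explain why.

The constraints are consistent. Derivable facts, in order:
After 1 step:
- WU ≈ 5.81
- ZE = 2·√41
- ZV = 2·√21
- ∠QWZ = 97.9°
- ∠QZW = 29.69°
- ∠WQZ = 52.41°
After 2 steps:
- WY ≈ 16.3
- ∠EZW = 51.34°
- ∠UWZ = 58.36°
- ∠VZW = 10.89°
- ∠WEZ = 38.66°
- ∠WUZ = 76.64°
- ∠WVZ = 49.11°
After 3 steps:
- ∠UWY = 19.72°
- ∠UYW = 10.28°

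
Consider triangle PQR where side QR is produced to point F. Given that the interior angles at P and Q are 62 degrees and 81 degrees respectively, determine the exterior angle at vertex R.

Exterior angle = 62 + 81 = 143 degrees (exterior angle theorem).

143 degrees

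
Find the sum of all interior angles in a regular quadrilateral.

The sum of interior angles of an n-sided polygon is (n - 2) * 180.
For n = 4: (4 - 2) * 180 = 2 * 180 = 360 degrees.

360 degrees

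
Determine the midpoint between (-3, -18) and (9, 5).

The midpoint is the point halfway along the segment.
Move half the horizontal distance: -3 + (9 - -3)/2 = -3 + 12/2 = 3
Move half the vertical distance: -18 + (5 - -18)/2 = -18 + 23/2 = -13/2
Midpoint = (3, -13/2)

(3, -13/2)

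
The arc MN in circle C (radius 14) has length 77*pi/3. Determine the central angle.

Arc length L = 2πr × θ/360, so θ = 360L / (2πr).
θ = 360 × 77*pi/3 / (2π × 14)
θ = 330°
θ = 330°

330°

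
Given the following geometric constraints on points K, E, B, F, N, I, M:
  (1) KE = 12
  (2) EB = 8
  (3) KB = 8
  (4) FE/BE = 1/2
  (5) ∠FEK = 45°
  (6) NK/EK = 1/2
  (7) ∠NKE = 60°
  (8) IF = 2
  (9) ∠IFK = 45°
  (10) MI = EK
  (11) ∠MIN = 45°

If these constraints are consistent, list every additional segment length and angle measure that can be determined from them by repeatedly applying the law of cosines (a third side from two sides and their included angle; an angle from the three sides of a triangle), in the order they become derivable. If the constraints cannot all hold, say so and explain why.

The constraints are consistent. Derivable facts, in order:
After 1 step:
- EN = 6·√3
- KF ≈ 9.6
- ∠BEK = 41.41°
- ∠BKE = 41.41°
- ∠EBK = 97.18°
After 2 steps:
- KI ≈ 8.3
- ∠EFK = 117.86°
- ∠EKF = 17.14°
- ∠ENK = 90°
- ∠KEN = 30°
After 3 steps:
- ∠FIK = 125.2°
- ∠FKI = 9.8°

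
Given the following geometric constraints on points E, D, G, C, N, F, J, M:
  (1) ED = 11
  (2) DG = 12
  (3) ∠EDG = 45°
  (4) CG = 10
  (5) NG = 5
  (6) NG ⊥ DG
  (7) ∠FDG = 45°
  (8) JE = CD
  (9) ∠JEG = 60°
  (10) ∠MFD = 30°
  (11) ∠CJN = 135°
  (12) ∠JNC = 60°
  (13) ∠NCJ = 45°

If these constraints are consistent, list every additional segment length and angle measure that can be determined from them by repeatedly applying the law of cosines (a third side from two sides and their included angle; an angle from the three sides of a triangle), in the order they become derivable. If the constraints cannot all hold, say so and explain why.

These constraints are not satisfiable: (11), (12) and (13) are the three interior angles of triangle CJN, which must sum to 180°, but 135° + 60° + 45° = 240°. No planar figure meets all of them, so nothing further can be derived.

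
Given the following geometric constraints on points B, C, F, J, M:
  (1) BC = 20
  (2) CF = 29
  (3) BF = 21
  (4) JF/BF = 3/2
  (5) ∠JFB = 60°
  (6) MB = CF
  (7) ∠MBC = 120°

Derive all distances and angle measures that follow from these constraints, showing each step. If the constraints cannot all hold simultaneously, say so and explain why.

The constraints are consistent.

From the given relations:
  JF = 3/2·BF = 3/2·21 ≈ 31.5
  MB = CF = 29

Step 1: From BF = 21, FJ = 31.5, and ∠BFJ = 60°, by the law of cosines:
  BJ² = BF² + FJ² - 2·BF·FJ·cos(60°) = 441 + 992.2 - 661.5 = 771.7
  BJ ≈ 27.78

Step 2: From CB = 20, BM = 29, and ∠CBM = 120°, by the law of cosines:
  CM² = CB² + BM² - 2·CB·BM·cos(120°) = 400 + 841 + 580 = 1821
  CM ≈ 42.67

Step 3: From BC = 20, BF = 21, CF = 29, by the inverse law of cosines:
  cos(∠CBF) = (BC² + BF² - CF²) / (2·BC·BF)
  ∠CBF = 90°

Step 4: From CB = 20, CF = 29, BF = 21, by the inverse law of cosines:
  cos(∠BCF) = (CB² + CF² - BF²) / (2·CB·CF)
  ∠BCF = 46.4°

Step 5: From FB = 21, FC = 29, BC = 20, by the inverse law of cosines:
  cos(∠BFC) = (FB² + FC² - BC²) / (2·FB·FC)
  ∠BFC = 43.6°

Step 6: From BF = 21, BJ = 27.78, FJ = 31.5, by the inverse law of cosines:
  cos(∠FBJ) = (BF² + BJ² - FJ²) / (2·BF·BJ)
  ∠FBJ = 79.11°

Step 7: From CB = 20, CM = 42.67, BM = 29, by the inverse law of cosines:
  cos(∠BCM) = (CB² + CM² - BM²) / (2·CB·CM)
  ∠BCM = 36.05°

Step 8: From JB = 27.78, JF = 31.5, BF = 21, by the inverse law of cosines:
  cos(∠BJF) = (JB² + JF² - BF²) / (2·JB·JF)
  ∠BJF = 40.89°

Step 9: From MB = 29, MC = 42.67, BC = 20, by the inverse law of cosines:
  cos(∠BMC) = (MB² + MC² - BC²) / (2·MB·MC)
  ∠BMC = 23.95°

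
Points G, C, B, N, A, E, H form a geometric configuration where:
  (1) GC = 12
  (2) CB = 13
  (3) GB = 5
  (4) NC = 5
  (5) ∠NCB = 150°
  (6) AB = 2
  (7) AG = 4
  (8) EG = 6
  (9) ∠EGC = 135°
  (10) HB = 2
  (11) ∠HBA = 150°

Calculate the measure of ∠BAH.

Step 1: By the law of cosines on triangle ABH: AH² = 2² + 2² − 2·2·2·cos(150°) = 14.93, so AH ≈ 3.86.
Step 2: By the inverse law of cosines on triangle BAH: cos(∠BAH) = (2² + 3.86² − 2²) / (2·2·3.86) = 14.93/15.45 = 0.9659, so ∠BAH = 15°.

Therefore, the measure of angle ∠BAH = 15°.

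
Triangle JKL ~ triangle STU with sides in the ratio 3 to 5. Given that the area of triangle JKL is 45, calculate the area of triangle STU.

Area ratio = (3/5)^2 = 9/25. Area of STU = 45 * 25/9 = 125.

125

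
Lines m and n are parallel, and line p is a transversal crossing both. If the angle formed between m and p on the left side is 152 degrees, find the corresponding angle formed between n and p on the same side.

Corresponding angles formed by parallel lines and a transversal are equal.
The given angle is 152 degrees.
The corresponding angle = 152 degrees.

152 degrees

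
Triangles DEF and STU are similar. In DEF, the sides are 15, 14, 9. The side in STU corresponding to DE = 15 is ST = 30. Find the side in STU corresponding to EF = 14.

Similar triangles have proportional sides. Setting up the proportion:
ST / DE = TU / EF
30 / 15 = TU / 14
TU = 14 * 30 / 15 = 28.

28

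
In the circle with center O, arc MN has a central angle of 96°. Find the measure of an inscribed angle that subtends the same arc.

By the inscribed angle theorem, the inscribed angle is half the central angle.
Inscribed angle = 96° / 2 = 48°

48°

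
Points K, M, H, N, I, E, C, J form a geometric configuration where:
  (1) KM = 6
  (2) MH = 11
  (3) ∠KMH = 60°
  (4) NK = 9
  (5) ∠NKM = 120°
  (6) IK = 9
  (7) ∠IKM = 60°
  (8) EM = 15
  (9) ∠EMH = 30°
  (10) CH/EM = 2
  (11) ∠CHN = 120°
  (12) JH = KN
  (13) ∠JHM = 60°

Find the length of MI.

Step 1: By the law of cosines on triangle MKI: MI² = 6² + 9² − 2·6·9·cos(60°) = 63, so MI = 3·√7.

Therefore, the length of MI = 3·√7.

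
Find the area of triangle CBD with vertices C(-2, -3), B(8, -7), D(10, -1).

Shoelace: Area = (1/2)|-2(-7--1) + 8(-1--3) + 10(-3--7)| = (1/2)(68) = 34

34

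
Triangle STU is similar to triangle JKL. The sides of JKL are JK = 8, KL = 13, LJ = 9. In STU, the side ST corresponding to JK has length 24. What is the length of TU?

Since the triangles are similar, the ratio of corresponding sides is constant.
Scale factor k = ST / JK = 24 / 8 = 3
TU = k * KL = 3 * 13 = 39

39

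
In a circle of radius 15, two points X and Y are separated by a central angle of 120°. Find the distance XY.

Drop a perpendicular from the center to the chord, bisecting both the chord and the central angle.
Each half-chord = r sin(θ/2) = 15 sin(60°).
The full chord = 2 × 15 × sin(60°) = 15*sqrt(3).

15*sqrt(3)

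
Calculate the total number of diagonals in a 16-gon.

Total line segments between 16 vertices = C(16,2) = 120.
Subtract the 16 sides: 120 - 16 = 104 diagonals.

104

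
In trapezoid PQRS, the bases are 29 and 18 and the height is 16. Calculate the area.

Area = (29 + 18) * 16 / 2 = 752 / 2 = 376

376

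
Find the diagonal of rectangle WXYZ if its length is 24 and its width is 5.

d = sqrt(24^2 + 5^2) = sqrt(601)

sqrt(601)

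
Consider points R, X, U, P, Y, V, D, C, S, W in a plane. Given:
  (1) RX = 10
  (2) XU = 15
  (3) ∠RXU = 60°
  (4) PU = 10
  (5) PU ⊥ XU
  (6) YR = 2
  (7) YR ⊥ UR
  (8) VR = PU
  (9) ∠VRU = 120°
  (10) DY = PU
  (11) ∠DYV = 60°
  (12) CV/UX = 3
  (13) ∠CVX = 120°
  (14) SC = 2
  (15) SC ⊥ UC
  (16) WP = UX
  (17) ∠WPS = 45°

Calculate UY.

Step 1: By the law of cosines on triangle UXR: UR² = 15² + 10² − 2·15·10·cos(60°) = 175, so UR = 5·√7.
Step 2: By the law of cosines on triangle URY: UY² = (5·√7)² + 2² − 2·5·√7·2·cos(90°) = 179, so UY = √179.

Therefore, the length of UY = √179.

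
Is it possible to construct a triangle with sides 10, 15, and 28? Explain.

The longest side is 28. The other two sides sum to 10 + 15 = 25.
Since 25 ≤ 28, the two shorter sides cannot reach around to close the triangle.

No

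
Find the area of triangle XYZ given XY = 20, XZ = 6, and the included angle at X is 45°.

Area = (1/2)(20)(6) sin(45°) = (1/2)(20)(6)(sqrt(2)/2) = 30*sqrt(2)

30*sqrt(2)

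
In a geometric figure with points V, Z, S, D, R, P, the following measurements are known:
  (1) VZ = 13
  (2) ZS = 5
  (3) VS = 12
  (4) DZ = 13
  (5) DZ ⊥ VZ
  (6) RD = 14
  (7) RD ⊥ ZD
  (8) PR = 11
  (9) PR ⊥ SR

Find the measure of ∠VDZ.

Step 1: By the law of cosines on triangle DZV: DV² = 13² + 13² − 2·13·13·cos(90°) = 338, so DV = 13·√2.
Step 2: By the inverse law of cosines on triangle VDZ: cos(∠VDZ) = ((13·√2)² + 13² − 13²) / (2·13·√2·13) = 338/478 = 0.7071, so ∠VDZ = 45°.

Therefore, the measure of angle ∠VDZ = 45°.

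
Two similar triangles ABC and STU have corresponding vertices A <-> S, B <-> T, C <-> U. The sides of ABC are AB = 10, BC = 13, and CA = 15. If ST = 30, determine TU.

k = 30/10 = 3. TU = 3 * 13 = 39.

39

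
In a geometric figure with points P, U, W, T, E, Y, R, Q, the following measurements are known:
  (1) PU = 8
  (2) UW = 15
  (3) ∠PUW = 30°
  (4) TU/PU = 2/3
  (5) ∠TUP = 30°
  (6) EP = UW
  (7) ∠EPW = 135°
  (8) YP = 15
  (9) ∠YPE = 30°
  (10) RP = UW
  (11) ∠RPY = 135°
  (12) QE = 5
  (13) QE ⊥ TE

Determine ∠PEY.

From the given relations: EP = UW = 15.
Step 1: By the law of cosines on triangle EPY: EY² = 15² + 15² − 2·15·15·cos(30°) = 60.29, so EY ≈ 7.76.
Step 2: By the inverse law of cosines on triangle PEY: cos(∠PEY) = (15² + 7.76² − 15²) / (2·15·7.76) = 60.29/232.94 = 0.2588, so ∠PEY = 75°.

Therefore, the measure of angle ∠PEY = 75°.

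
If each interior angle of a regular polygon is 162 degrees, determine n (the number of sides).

The exterior angle is the supplement of the interior angle: 180 - 162 = 18 degrees.
Since the exterior angles of any convex polygon sum to 360 degrees, the number of sides is 360 / 18 = 20.

20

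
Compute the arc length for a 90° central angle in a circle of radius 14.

Arc length = 2π(14)(1/4) = 7*pi

7*pi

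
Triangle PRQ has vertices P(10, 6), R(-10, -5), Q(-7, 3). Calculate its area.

Using the Shoelace formula for a triangle:
Area = (1/2)|x0(y1 - y2) + x1(y2 - y0) + x2(y0 - y1)|
Area = (1/2)|10(-5 - 3) + -10(3 - 6) + -7(6 - -5)|
Area = (1/2)|-80 + 30 + -77|
Area = (1/2)|-127|
Area = (1/2)(127)
Area = 127/2

127/2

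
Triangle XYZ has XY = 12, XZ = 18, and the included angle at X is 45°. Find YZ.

Law of cosines: YZ^2 = 12^2 + 18^2 - 2(12)(18)cos(45°) = 468 - 216*sqrt(2), so YZ = 6*sqrt(13 - 6*sqrt(2)).

6*sqrt(13 - 6*sqrt(2))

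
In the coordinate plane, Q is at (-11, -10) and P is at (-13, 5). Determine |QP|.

The horizontal distance is |-13 - -11| = 2 and the vertical distance is |5 - -10| = 15.
By the Pythagorean theorem, d = sqrt(2^2 + 15^2) = sqrt(229).

sqrt(229)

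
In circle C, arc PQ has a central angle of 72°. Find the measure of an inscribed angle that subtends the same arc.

An inscribed angle intercepts an arc from a point on the circle, while the central angle intercepts the same arc from the center.
The inscribed angle is always half the central angle: 72° / 2 = 36°.

36°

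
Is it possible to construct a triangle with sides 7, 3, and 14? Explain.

Check the triangle inequality: 7 + 3 = 10 ≤ 14.
Since the sum of two sides does not exceed the third, no triangle can be formed.

No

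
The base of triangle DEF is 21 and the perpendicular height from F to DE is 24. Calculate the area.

Area = (1/2) * base * height
Area = (1/2) * 21 * 24
Area = 252

252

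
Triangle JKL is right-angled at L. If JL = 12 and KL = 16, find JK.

By the Pythagorean theorem: JK^2 = JL^2 + KL^2
JK^2 = 12^2 + 16^2 = 144 + 256 = 400
JK = sqrt(400) = 20

20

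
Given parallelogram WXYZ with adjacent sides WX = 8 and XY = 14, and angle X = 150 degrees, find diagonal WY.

The diagonal of a parallelogram can be found by treating two adjacent sides and the diagonal as a triangle.
Applying the law of cosines with sides 8, 14 and included angle 150°:
d^2 = 64 + 196 - 224*cos(150°) = 112*sqrt(3) + 260
d = 2*sqrt(28*sqrt(3) + 65)

2*sqrt(28*sqrt(3) + 65)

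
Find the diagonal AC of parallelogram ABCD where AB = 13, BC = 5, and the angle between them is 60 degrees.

The diagonal of a parallelogram can be found by treating two adjacent sides and the diagonal as a triangle.
Applying the law of cosines with sides 13, 5 and included angle 60°:
d^2 = 169 + 25 - 130*cos(60°) = 129
d = sqrt(129)

sqrt(129)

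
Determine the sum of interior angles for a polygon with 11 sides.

The sum of interior angles of an n-sided polygon is (n - 2) * 180.
For n = 11: (11 - 2) * 180 = 9 * 180 = 1620 degrees.

1620 degrees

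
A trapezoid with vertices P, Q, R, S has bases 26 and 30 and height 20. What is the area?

A trapezoid's area equals the midsegment times the height.
The midsegment is (26 + 30) / 2 = 28.
Area = 28 * 20 = 560.

560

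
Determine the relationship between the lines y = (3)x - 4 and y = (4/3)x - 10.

Slope of line 1: m1 = 3
Slope of line 2: m2 = 4/3
m1 != m2 and m1*m2 = 4 != -1. Neither.

Neither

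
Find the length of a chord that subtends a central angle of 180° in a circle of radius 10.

Drop a perpendicular from the center to the chord, bisecting both the chord and the central angle.
Each half-chord = r sin(θ/2) = 10 sin(90°).
The full chord = 2 × 10 × sin(90°) = 20.

20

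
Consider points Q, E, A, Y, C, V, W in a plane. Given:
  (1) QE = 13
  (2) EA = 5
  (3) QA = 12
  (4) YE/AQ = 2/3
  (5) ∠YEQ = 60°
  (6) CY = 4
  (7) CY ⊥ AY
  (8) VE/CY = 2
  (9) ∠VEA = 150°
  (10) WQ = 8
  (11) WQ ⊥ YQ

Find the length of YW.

From the given relations: YE = 2/3·AQ = 2/3·12 = 8.
Step 1: By the law of cosines on triangle QEY: QY² = 13² + 8² − 2·13·8·cos(60°) = 129, so QY = √129.
Step 2: By the law of cosines on triangle YQW: YW² = √129² + 8² − 2·√129·8·cos(90°) = 193, so YW = √193.

Therefore, the length of YW = √193.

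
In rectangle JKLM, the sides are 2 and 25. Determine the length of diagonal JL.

Using the Pythagorean theorem:
d² = 2² + 25² = 4 + 625 = 629
d = sqrt(629)

sqrt(629)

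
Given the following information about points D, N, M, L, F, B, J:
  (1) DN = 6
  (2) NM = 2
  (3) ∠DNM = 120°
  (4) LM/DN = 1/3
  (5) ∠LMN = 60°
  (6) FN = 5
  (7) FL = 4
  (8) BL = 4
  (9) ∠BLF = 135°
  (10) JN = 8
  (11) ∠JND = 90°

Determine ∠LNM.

From the given relations: LM = 1/3·DN = 1/3·6 = 2.
Step 1: By the law of cosines on triangle NML: NL² = 2² + 2² − 2·2·2·cos(60°) = 4, so NL = 2.
Step 2: By the inverse law of cosines on triangle LNM: cos(∠LNM) = (2² + 2² − 2²) / (2·2·2) = 4/8 = 0.5, so ∠LNM = 60°.

Therefore, the measure of angle ∠LNM = 60°.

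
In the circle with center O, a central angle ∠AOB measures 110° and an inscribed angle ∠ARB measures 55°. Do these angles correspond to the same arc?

By the inscribed angle theorem, if both angles subtend the same arc, the inscribed angle must be half the central angle.
Half of 110° = 55°, which equals the given inscribed angle of 55°.
Therefore, yes, they correspond to the same arc.

Yes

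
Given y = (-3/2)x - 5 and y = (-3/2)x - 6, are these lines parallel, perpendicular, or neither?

Slope of line 1: m1 = -3/2
Slope of line 2: m2 = -3/2
Since m1 = m2 = -3/2, the lines are parallel.

Parallel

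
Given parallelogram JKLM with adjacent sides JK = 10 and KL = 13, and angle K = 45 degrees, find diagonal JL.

The diagonal of a parallelogram can be found by treating two adjacent sides and the diagonal as a triangle.
Applying the law of cosines with sides 10, 13 and included angle 45°:
d^2 = 100 + 169 - 260*cos(45°) = 269 - 130*sqrt(2)
d = sqrt(269 - 130*sqrt(2))

sqrt(269 - 130*sqrt(2))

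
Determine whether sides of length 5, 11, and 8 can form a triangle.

For three segments to close into a triangle, no single side can be as long as the other two combined.
The longest side is 11, and 5 + 8 = 13 > 11.
A triangle can be formed.

Yes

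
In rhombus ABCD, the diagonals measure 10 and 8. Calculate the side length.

The diagonals of a rhombus bisect each other at right angles.
Half-diagonals: 10/2 = 5 and 8/2 = 4
side = sqrt(5^2 + 4^2)
side = sqrt(25 + 16)
side = sqrt(41)

sqrt(41)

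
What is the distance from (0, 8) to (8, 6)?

The horizontal distance is |8 - 0| = 8 and the vertical distance is |6 - 8| = 2.
By the Pythagorean theorem, d = sqrt(8^2 + 2^2) = sqrt(68) = 2*sqrt(17).

2*sqrt(17)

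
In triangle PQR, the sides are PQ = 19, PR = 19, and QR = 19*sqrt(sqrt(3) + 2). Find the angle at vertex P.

cos(P) = (19² + 19² - (19*sqrt(sqrt(3) + 2))²) / (2 × 19 × 19) = -sqrt(3)/2, so P = arccos(-sqrt(3)/2) = 150°.

150°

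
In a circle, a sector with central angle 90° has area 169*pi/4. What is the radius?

The sector covers 90°/360° = 1/4 of the full circle.
Full circle area = 169*pi/4 / 1/4 = 169*pi.
Since full area = πr², we get r² = 169*pi/π = 169, so r = 13.

13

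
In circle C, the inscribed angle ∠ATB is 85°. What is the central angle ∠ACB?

By the inscribed angle theorem, the central angle is twice the inscribed angle.
Central angle = 2 × 85° = 170°

170°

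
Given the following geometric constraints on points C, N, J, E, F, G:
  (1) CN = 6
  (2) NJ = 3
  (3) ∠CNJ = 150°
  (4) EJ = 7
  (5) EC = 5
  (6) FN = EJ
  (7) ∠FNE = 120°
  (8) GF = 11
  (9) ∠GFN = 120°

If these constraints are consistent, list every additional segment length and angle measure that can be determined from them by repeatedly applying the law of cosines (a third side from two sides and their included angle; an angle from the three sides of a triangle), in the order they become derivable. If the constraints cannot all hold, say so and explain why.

The constraints are consistent. Derivable facts, in order:
After 1 step:
- CJ ≈ 8.73
- NG ≈ 15.72
After 2 steps:
- ∠CEJ = 91.78°
- ∠CJE = 34.93°
- ∠CJN = 20.1°
- ∠ECJ = 53.29°
- ∠FGN = 22.69°
- ∠FNG = 37.31°
- ∠JCN = 9.9°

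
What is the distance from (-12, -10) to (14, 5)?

d = sqrt((26)^2 + (15)^2) = sqrt(901)

sqrt(901)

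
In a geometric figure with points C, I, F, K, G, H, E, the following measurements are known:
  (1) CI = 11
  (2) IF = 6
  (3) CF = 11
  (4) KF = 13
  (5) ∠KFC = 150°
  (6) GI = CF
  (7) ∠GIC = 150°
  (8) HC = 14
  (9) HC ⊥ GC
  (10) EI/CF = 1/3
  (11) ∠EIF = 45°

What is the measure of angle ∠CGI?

From the given relations: GI = CF = 11.
Step 1: By the law of cosines on triangle GIC: GC² = 11² + 11² − 2·11·11·cos(150°) = 451.58, so GC ≈ 21.25.
Step 2: By the inverse law of cosines on triangle CGI: cos(∠CGI) = (21.25² + 11² − 11²) / (2·21.25·11) = 451.58/467.51 = 0.9659, so ∠CGI = 15°.

Therefore, the measure of angle ∠CGI = 15°.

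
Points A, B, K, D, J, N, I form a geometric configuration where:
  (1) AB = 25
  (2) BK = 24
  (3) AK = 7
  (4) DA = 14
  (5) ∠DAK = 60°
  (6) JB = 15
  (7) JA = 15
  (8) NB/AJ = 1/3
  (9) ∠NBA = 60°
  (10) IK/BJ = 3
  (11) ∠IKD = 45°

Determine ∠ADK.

Step 1: By the law of cosines on triangle DAK: DK² = 14² + 7² − 2·14·7·cos(60°) = 147, so DK = 7·√3.
Step 2: By the inverse law of cosines on triangle ADK: cos(∠ADK) = (14² + (7·√3)² − 7²) / (2·14·7·√3) = 294/339.48 = 0.866, so ∠ADK = 30°.

Therefore, the measure of angle ∠ADK = 30°.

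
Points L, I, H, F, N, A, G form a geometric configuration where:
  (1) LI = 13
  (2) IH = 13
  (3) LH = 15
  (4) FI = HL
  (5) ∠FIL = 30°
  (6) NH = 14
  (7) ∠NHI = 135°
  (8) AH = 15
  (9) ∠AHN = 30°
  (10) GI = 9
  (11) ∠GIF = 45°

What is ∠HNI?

Step 1: By the law of cosines on triangle NHI: NI² = 14² + 13² − 2·14·13·cos(135°) = 622.39, so NI ≈ 24.95.
Step 2: By the inverse law of cosines on triangle HNI: cos(∠HNI) = (14² + 24.95² − 13²) / (2·14·24.95) = 649.39/698.54 = 0.9296, so ∠HNI = 21.62°.

Therefore, the measure of angle ∠HNI = 21.62°.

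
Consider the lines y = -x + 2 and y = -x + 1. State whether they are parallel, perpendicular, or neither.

Slope of line 1: m1 = -1
Slope of line 2: m2 = -1
m1 = m2, so the lines are parallel.

Parallel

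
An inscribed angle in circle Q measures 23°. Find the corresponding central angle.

The inscribed angle theorem states that a central angle is always twice any inscribed angle that subtends the same arc.
Since the inscribed angle is 23°, the central angle = 2 × 23° = 46°.

46°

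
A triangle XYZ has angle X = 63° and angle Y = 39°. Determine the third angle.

The interior angles sum to 180°: angle Z = 180 - 63 - 39 = 78°.
The triangle is acute (angles 63°, 39°, 78°).

78 degrees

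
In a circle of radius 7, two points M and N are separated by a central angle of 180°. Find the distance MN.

Chord length = 2r sin(θ/2)
= 2 × 7 × sin(180°/2)
= 2 × 7 × sin(90°)
= 14

14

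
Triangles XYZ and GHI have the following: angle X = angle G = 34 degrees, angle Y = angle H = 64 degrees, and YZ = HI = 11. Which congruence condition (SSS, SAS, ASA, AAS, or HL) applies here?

The given information provides:
angle X = angle G = 34 degrees, angle Y = angle H = 64 degrees, and YZ = HI = 11
This matches the AAS congruence theorem.
Two pairs of corresponding angles and a non-included side are equal (Angle-Angle-Side).

AAS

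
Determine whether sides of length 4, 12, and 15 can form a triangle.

For three segments to close into a triangle, no single side can be as long as the other two combined.
The longest side is 15, and 4 + 12 = 16 > 15.
A triangle can be formed.

Yes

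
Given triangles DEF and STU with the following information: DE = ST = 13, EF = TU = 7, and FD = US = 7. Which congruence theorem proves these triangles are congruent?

The given information matches SSS: All three pairs of corresponding sides are equal (Side-Side-Side).

SSS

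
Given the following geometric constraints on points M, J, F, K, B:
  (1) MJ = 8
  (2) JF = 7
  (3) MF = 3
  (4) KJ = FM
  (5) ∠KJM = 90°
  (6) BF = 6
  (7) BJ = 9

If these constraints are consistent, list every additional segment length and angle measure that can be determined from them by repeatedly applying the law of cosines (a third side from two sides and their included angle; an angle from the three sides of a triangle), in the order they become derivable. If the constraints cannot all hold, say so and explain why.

The constraints are consistent. Derivable facts, in order:
After 1 step:
- MK = √73
- ∠BFJ = 87.27°
- ∠BJF = 41.75°
- ∠FBJ = 50.98°
- ∠FJM = 21.79°
- ∠FMJ = 60°
- ∠JFM = 98.21°
After 2 steps:
- ∠JKM = 69.44°
- ∠JMK = 20.56°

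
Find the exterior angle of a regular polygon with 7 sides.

Each exterior angle of a regular n-gon is 360 / n.
For n = 7: 360 / 7 = 360/7 degrees.

360/7 degrees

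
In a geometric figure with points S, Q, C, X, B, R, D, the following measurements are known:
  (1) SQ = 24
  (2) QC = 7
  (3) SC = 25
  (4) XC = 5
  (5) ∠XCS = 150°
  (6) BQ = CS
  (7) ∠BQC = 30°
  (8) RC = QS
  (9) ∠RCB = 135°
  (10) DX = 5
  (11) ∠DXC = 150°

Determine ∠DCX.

Step 1: By the law of cosines on triangle CXD: CD² = 5² + 5² − 2·5·5·cos(150°) = 93.3, so CD ≈ 9.66.
Step 2: By the inverse law of cosines on triangle DCX: cos(∠DCX) = (9.66² + 5² − 5²) / (2·9.66·5) = 93.3/96.59 = 0.9659, so ∠DCX = 15°.

Therefore, the measure of angle ∠DCX = 15°.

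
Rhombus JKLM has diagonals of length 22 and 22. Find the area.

Area = (22 * 22) / 2 = 484 / 2 = 242

242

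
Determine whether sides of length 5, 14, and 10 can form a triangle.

Sort the sides: 5, 10, 14.
It suffices to check that the sum of the two smallest exceeds the largest:
5 + 10 = 15 > 14. ✓
Yes, a valid triangle can be formed.

Yes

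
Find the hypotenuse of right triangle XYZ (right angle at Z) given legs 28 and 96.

By the Pythagorean theorem: XY^2 = XZ^2 + YZ^2
XY^2 = 28^2 + 96^2 = 784 + 9216 = 10000
XY = sqrt(10000) = 100

100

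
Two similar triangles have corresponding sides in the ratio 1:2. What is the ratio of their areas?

Area scales with the square of linear dimensions. If every length is multiplied by 1/2, then the area is multiplied by (1/2)^2 = 1/4.
The area ratio is 1:4.

1:4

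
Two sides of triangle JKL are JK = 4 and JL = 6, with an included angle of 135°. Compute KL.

When two sides and the included angle are known, the law of cosines gives the third side.
c^2 = a^2 + b^2 - 2ab cos(C) generalizes the Pythagorean theorem to non-right triangles.
Here: KL^2 = 16 + 36 - 48*(-sqrt(2)/2) = 24*sqrt(2) + 52
KL = 2*sqrt(6*sqrt(2) + 13)

2*sqrt(6*sqrt(2) + 13)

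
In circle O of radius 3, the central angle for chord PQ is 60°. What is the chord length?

Chord length = 2r sin(θ/2)
= 2 × 3 × sin(60°/2)
= 2 × 3 × sin(30°)
= 3

3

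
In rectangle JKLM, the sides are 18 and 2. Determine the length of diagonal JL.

Using the Pythagorean theorem:
d² = 18² + 2² = 324 + 4 = 328
d = sqrt(328) = 2*sqrt(82)

2*sqrt(82)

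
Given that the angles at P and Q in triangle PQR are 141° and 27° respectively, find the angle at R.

angle R = 180 - 141 - 27 = 12 degrees.

12 degrees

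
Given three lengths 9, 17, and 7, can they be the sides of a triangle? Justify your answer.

Check the triangle inequality: 9 + 7 = 16 ≤ 17.
Since the sum of two sides does not exceed the third, no triangle can be formed.

No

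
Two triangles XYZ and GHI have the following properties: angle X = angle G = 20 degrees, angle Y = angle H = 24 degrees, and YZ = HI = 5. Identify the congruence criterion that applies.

Consider the given information: angle X = angle G = 20 degrees, angle Y = angle H = 24 degrees, and YZ = HI = 5
This is not SSS or ASA: SSS requires all three pairs of sides, but we don't have that. ASA requires two angles and the side between them.
The correct criterion is AAS. Two pairs of corresponding angles and a non-included side are equal (Angle-Angle-Side).

AAS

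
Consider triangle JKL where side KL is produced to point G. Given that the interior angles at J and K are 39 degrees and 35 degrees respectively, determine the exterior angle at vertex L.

By the exterior angle theorem, an exterior angle of a triangle equals the sum of the two remote interior angles.
Exterior angle = angle J + angle K
Exterior angle = 39 + 35 = 74 degrees

74 degrees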